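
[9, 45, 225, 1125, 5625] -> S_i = 9*5^i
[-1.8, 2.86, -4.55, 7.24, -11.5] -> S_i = -1.80*(-1.59)^i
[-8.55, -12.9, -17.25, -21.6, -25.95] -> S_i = -8.55 + -4.35*i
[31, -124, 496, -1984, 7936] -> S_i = 31*-4^i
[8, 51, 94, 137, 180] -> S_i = 8 + 43*i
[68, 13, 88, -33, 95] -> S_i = Random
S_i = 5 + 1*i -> [5, 6, 7, 8, 9]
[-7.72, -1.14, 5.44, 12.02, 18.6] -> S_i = -7.72 + 6.58*i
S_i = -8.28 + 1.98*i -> [-8.28, -6.3, -4.32, -2.34, -0.36]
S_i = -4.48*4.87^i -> [-4.48, -21.82, -106.25, -517.45, -2519.96]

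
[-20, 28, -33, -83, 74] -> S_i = Random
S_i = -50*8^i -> [-50, -400, -3200, -25600, -204800]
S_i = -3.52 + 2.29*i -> [-3.52, -1.23, 1.06, 3.35, 5.64]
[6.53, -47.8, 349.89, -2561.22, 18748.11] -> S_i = 6.53*(-7.32)^i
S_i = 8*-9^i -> [8, -72, 648, -5832, 52488]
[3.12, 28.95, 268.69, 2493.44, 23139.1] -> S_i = 3.12*9.28^i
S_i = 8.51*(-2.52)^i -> [8.51, -21.45, 54.04, -136.19, 343.19]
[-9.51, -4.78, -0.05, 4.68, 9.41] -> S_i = -9.51 + 4.73*i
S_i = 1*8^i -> [1, 8, 64, 512, 4096]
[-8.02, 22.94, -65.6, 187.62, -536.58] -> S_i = -8.02*(-2.86)^i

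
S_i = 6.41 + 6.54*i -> [6.41, 12.95, 19.49, 26.03, 32.57]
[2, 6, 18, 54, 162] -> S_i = 2*3^i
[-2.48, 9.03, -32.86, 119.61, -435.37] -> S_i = -2.48*(-3.64)^i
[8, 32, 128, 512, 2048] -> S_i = 8*4^i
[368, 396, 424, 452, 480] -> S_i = 368 + 28*i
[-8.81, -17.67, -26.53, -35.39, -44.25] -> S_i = -8.81 + -8.86*i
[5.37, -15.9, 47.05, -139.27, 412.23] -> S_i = 5.37*(-2.96)^i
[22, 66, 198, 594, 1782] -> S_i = 22*3^i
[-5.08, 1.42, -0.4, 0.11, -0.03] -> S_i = -5.08*(-0.28)^i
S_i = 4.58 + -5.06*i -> [4.58, -0.48, -5.54, -10.6, -15.66]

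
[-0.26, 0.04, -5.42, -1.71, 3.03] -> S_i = Random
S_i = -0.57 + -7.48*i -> [-0.57, -8.05, -15.53, -23.01, -30.49]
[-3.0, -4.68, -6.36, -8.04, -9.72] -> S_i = -3.00 + -1.68*i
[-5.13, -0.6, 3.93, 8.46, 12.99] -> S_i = -5.13 + 4.53*i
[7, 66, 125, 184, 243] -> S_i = 7 + 59*i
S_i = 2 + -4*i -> [2, -2, -6, -10, -14]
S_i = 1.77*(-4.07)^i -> [1.77, -7.2, 29.32, -119.33, 485.68]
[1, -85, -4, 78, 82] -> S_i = Random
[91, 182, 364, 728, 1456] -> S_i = 91*2^i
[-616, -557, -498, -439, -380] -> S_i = -616 + 59*i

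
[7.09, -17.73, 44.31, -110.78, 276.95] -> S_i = 7.09*(-2.50)^i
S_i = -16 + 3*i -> [-16, -13, -10, -7, -4]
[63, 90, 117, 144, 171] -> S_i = 63 + 27*i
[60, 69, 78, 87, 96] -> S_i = 60 + 9*i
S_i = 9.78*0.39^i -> [9.78, 3.81, 1.49, 0.58, 0.23]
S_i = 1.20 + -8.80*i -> [1.2, -7.6, -16.4, -25.2, -34.0]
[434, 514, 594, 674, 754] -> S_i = 434 + 80*i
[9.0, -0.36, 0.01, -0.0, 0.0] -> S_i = 9.00*(-0.04)^i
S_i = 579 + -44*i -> [579, 535, 491, 447, 403]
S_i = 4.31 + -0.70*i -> [4.31, 3.61, 2.91, 2.21, 1.51]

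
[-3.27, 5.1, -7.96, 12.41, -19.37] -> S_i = -3.27*(-1.56)^i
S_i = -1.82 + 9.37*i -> [-1.82, 7.55, 16.92, 26.29, 35.66]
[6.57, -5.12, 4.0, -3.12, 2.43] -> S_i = 6.57*(-0.78)^i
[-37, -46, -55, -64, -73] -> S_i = -37 + -9*i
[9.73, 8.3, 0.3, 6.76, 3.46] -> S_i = Random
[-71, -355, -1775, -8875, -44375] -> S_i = -71*5^i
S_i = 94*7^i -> [94, 658, 4606, 32242, 225694]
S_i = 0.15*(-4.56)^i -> [0.15, -0.68, 3.12, -14.22, 64.86]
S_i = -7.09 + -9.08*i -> [-7.09, -16.17, -25.25, -34.33, -43.41]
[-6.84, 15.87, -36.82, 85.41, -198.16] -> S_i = -6.84*(-2.32)^i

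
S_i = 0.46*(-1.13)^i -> [0.46, -0.52, 0.59, -0.66, 0.75]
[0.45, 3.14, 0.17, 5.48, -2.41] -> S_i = Random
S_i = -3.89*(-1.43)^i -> [-3.89, 5.56, -7.95, 11.38, -16.27]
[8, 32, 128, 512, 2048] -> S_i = 8*4^i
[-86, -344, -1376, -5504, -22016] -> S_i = -86*4^i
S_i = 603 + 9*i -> [603, 612, 621, 630, 639]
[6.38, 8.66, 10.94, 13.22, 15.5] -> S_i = 6.38 + 2.28*i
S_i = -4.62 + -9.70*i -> [-4.62, -14.32, -24.02, -33.72, -43.42]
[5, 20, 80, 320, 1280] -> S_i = 5*4^i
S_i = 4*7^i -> [4, 28, 196, 1372, 9604]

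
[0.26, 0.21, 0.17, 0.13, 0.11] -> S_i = 0.26*0.80^i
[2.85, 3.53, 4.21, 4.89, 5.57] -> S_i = 2.85 + 0.68*i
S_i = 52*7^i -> [52, 364, 2548, 17836, 124852]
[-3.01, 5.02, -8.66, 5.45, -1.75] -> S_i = Random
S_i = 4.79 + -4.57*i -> [4.79, 0.22, -4.35, -8.92, -13.49]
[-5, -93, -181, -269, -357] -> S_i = -5 + -88*i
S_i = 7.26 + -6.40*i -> [7.26, 0.86, -5.54, -11.94, -18.34]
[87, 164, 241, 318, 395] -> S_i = 87 + 77*i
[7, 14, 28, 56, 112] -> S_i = 7*2^i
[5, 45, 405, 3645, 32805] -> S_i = 5*9^i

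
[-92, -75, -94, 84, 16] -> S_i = Random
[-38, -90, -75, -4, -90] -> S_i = Random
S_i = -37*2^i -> [-37, -74, -148, -296, -592]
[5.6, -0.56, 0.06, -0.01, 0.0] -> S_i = 5.60*(-0.10)^i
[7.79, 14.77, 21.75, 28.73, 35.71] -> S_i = 7.79 + 6.98*i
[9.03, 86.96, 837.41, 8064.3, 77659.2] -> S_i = 9.03*9.63^i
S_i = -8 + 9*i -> [-8, 1, 10, 19, 28]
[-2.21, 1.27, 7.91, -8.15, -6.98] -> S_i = Random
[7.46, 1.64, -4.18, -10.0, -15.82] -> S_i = 7.46 + -5.82*i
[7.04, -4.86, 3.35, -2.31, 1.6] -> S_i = 7.04*(-0.69)^i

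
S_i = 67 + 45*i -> [67, 112, 157, 202, 247]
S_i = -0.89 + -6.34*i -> [-0.89, -7.23, -13.57, -19.91, -26.25]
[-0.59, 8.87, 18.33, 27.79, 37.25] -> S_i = -0.59 + 9.46*i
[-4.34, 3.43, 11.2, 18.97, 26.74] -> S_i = -4.34 + 7.77*i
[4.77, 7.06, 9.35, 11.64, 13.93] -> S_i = 4.77 + 2.29*i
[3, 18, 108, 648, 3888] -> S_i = 3*6^i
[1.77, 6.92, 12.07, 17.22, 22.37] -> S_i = 1.77 + 5.15*i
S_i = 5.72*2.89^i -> [5.72, 16.53, 47.77, 138.07, 399.01]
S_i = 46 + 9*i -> [46, 55, 64, 73, 82]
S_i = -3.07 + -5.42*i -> [-3.07, -8.49, -13.91, -19.33, -24.75]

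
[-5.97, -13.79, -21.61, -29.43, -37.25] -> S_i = -5.97 + -7.82*i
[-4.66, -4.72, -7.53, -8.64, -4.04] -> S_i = Random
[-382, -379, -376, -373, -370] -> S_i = -382 + 3*i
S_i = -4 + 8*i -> [-4, 4, 12, 20, 28]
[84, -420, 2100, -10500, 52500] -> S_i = 84*-5^i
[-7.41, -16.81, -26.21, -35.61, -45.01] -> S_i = -7.41 + -9.40*i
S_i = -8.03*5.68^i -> [-8.03, -45.61, -259.07, -1471.5, -8358.13]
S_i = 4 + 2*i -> [4, 6, 8, 10, 12]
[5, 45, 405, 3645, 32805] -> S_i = 5*9^i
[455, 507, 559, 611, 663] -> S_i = 455 + 52*i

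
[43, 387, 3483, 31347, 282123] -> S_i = 43*9^i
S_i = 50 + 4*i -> [50, 54, 58, 62, 66]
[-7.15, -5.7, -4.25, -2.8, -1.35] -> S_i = -7.15 + 1.45*i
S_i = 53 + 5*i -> [53, 58, 63, 68, 73]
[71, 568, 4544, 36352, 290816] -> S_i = 71*8^i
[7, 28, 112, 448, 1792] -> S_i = 7*4^i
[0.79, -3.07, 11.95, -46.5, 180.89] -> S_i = 0.79*(-3.89)^i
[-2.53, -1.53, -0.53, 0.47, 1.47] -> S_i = -2.53 + 1.00*i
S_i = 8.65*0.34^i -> [8.65, 2.94, 1.0, 0.34, 0.12]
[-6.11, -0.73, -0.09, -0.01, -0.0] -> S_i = -6.11*0.12^i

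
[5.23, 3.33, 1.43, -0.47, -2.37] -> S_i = 5.23 + -1.90*i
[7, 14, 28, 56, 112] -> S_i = 7*2^i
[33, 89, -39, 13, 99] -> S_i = Random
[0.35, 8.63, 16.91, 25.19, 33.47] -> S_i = 0.35 + 8.28*i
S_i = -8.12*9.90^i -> [-8.12, -80.39, -795.84, -7878.83, -78000.4]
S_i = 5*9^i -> [5, 45, 405, 3645, 32805]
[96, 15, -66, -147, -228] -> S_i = 96 + -81*i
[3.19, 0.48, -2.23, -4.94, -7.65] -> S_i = 3.19 + -2.71*i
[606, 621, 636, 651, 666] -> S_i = 606 + 15*i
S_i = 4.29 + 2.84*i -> [4.29, 7.13, 9.97, 12.81, 15.65]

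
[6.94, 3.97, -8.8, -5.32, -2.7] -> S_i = Random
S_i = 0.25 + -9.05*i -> [0.25, -8.8, -17.85, -26.9, -35.95]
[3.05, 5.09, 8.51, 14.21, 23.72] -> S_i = 3.05*1.67^i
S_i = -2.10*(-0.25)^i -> [-2.1, 0.52, -0.13, 0.03, -0.01]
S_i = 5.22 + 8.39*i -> [5.22, 13.61, 22.0, 30.39, 38.78]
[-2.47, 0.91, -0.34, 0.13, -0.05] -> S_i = -2.47*(-0.37)^i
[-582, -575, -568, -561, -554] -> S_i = -582 + 7*i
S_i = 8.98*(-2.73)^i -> [8.98, -24.52, 66.93, -182.71, 498.8]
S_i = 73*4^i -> [73, 292, 1168, 4672, 18688]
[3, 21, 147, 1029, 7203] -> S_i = 3*7^i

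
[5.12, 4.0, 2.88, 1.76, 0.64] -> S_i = 5.12 + -1.12*i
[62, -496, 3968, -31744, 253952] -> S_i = 62*-8^i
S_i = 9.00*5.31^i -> [9.0, 47.79, 253.76, 1347.49, 7155.18]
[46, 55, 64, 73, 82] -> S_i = 46 + 9*i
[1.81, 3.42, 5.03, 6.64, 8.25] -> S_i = 1.81 + 1.61*i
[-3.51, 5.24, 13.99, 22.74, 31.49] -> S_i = -3.51 + 8.75*i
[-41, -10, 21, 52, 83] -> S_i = -41 + 31*i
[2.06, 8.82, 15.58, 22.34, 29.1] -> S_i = 2.06 + 6.76*i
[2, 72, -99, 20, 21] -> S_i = Random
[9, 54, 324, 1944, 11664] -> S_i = 9*6^i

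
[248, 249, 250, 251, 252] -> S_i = 248 + 1*i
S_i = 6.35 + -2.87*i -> [6.35, 3.48, 0.61, -2.26, -5.13]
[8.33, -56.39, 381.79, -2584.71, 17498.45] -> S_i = 8.33*(-6.77)^i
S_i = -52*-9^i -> [-52, 468, -4212, 37908, -341172]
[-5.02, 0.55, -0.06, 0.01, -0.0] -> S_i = -5.02*(-0.11)^i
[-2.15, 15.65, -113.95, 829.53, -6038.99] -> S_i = -2.15*(-7.28)^i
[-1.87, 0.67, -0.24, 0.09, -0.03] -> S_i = -1.87*(-0.36)^i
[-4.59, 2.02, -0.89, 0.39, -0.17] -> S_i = -4.59*(-0.44)^i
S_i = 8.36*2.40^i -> [8.36, 20.06, 48.15, 115.57, 277.36]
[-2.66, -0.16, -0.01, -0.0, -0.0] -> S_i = -2.66*0.06^i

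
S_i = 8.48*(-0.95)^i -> [8.48, -8.06, 7.65, -7.27, 6.91]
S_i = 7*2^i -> [7, 14, 28, 56, 112]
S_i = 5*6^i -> [5, 30, 180, 1080, 6480]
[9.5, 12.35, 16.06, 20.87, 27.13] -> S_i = 9.50*1.30^i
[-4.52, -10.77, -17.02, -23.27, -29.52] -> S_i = -4.52 + -6.25*i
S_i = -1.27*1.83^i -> [-1.27, -2.32, -4.25, -7.78, -14.24]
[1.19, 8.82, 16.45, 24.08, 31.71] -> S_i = 1.19 + 7.63*i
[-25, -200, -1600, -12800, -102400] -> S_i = -25*8^i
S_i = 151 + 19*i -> [151, 170, 189, 208, 227]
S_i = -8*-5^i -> [-8, 40, -200, 1000, -5000]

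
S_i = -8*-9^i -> [-8, 72, -648, 5832, -52488]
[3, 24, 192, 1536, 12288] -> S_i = 3*8^i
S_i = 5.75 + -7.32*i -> [5.75, -1.57, -8.89, -16.21, -23.53]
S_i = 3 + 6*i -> [3, 9, 15, 21, 27]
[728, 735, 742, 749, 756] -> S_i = 728 + 7*i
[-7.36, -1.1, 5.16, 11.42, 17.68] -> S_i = -7.36 + 6.26*i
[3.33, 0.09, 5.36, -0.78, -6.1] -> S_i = Random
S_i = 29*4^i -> [29, 116, 464, 1856, 7424]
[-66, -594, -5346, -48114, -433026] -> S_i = -66*9^i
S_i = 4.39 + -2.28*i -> [4.39, 2.11, -0.17, -2.45, -4.73]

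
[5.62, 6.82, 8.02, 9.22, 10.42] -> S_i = 5.62 + 1.20*i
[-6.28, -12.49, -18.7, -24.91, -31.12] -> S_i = -6.28 + -6.21*i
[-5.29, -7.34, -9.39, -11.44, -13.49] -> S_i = -5.29 + -2.05*i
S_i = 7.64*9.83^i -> [7.64, 75.1, 738.24, 7256.95, 71335.78]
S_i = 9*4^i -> [9, 36, 144, 576, 2304]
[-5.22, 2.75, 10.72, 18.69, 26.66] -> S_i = -5.22 + 7.97*i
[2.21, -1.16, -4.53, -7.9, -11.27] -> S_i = 2.21 + -3.37*i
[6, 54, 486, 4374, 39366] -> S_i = 6*9^i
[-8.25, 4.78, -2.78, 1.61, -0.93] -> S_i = -8.25*(-0.58)^i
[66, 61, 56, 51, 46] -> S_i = 66 + -5*i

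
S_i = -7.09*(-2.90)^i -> [-7.09, 20.56, -59.63, 172.92, -501.46]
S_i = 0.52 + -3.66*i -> [0.52, -3.14, -6.8, -10.46, -14.12]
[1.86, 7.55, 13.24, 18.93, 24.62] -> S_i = 1.86 + 5.69*i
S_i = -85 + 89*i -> [-85, 4, 93, 182, 271]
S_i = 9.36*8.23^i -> [9.36, 77.03, 633.98, 5217.65, 42941.3]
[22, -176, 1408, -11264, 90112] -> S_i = 22*-8^i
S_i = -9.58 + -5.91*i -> [-9.58, -15.49, -21.4, -27.31, -33.22]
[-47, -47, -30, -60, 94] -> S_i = Random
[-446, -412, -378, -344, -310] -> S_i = -446 + 34*i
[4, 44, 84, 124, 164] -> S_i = 4 + 40*i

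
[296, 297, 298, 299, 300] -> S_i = 296 + 1*i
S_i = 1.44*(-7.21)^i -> [1.44, -10.38, 74.86, -539.72, 3891.38]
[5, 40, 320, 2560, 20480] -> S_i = 5*8^i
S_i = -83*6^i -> [-83, -498, -2988, -17928, -107568]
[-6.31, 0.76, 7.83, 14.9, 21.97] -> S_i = -6.31 + 7.07*i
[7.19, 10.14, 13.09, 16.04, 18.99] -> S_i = 7.19 + 2.95*i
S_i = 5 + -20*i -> [5, -15, -35, -55, -75]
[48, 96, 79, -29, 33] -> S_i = Random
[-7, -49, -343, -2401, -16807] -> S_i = -7*7^i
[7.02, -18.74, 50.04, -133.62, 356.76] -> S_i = 7.02*(-2.67)^i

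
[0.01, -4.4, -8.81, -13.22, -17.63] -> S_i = 0.01 + -4.41*i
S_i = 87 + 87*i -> [87, 174, 261, 348, 435]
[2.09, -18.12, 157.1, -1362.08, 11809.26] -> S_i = 2.09*(-8.67)^i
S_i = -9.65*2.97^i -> [-9.65, -28.66, -85.12, -252.81, -750.85]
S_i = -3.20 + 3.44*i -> [-3.2, 0.24, 3.68, 7.12, 10.56]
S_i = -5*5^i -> [-5, -25, -125, -625, -3125]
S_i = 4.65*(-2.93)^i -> [4.65, -13.62, 39.92, -116.96, 342.71]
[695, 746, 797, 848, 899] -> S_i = 695 + 51*i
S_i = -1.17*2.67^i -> [-1.17, -3.12, -8.34, -22.27, -59.46]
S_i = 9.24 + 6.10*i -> [9.24, 15.34, 21.44, 27.54, 33.64]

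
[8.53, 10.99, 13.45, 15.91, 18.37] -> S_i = 8.53 + 2.46*i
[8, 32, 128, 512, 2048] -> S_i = 8*4^i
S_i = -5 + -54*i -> [-5, -59, -113, -167, -221]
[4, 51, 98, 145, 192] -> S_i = 4 + 47*i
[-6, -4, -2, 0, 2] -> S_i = -6 + 2*i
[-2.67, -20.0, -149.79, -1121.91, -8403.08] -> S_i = -2.67*7.49^i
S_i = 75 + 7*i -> [75, 82, 89, 96, 103]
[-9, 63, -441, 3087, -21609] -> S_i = -9*-7^i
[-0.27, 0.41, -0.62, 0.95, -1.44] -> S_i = -0.27*(-1.52)^i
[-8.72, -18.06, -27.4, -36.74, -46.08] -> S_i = -8.72 + -9.34*i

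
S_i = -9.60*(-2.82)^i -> [-9.6, 27.07, -76.34, 215.29, -607.11]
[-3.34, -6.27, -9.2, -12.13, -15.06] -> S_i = -3.34 + -2.93*i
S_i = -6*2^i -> [-6, -12, -24, -48, -96]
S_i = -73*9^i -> [-73, -657, -5913, -53217, -478953]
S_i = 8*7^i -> [8, 56, 392, 2744, 19208]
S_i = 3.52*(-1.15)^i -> [3.52, -4.05, 4.66, -5.35, 6.16]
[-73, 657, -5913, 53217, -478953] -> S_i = -73*-9^i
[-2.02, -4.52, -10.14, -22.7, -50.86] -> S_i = -2.02*2.24^i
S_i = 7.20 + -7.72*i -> [7.2, -0.52, -8.24, -15.96, -23.68]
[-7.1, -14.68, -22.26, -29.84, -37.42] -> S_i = -7.10 + -7.58*i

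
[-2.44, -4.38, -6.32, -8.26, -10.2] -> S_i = -2.44 + -1.94*i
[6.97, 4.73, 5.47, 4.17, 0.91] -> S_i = Random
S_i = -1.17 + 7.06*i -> [-1.17, 5.89, 12.95, 20.01, 27.07]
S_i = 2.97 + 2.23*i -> [2.97, 5.2, 7.43, 9.66, 11.89]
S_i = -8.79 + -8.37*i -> [-8.79, -17.16, -25.53, -33.9, -42.27]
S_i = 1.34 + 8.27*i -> [1.34, 9.61, 17.88, 26.15, 34.42]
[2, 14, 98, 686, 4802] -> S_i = 2*7^i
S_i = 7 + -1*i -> [7, 6, 5, 4, 3]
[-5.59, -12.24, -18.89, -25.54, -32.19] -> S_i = -5.59 + -6.65*i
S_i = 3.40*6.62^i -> [3.4, 22.51, 149.0, 986.4, 6529.97]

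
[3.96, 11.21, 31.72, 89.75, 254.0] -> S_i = 3.96*2.83^i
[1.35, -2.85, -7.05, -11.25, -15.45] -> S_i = 1.35 + -4.20*i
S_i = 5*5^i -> [5, 25, 125, 625, 3125]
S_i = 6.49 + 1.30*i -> [6.49, 7.79, 9.09, 10.39, 11.69]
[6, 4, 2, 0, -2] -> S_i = 6 + -2*i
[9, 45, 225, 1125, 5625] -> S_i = 9*5^i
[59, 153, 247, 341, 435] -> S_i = 59 + 94*i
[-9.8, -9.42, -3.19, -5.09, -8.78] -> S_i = Random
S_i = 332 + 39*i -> [332, 371, 410, 449, 488]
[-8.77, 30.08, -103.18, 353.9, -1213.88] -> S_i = -8.77*(-3.43)^i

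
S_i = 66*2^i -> [66, 132, 264, 528, 1056]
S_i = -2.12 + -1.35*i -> [-2.12, -3.47, -4.82, -6.17, -7.52]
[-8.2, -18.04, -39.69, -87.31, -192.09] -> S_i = -8.20*2.20^i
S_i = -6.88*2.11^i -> [-6.88, -14.52, -30.63, -64.63, -136.37]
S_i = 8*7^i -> [8, 56, 392, 2744, 19208]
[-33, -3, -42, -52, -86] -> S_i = Random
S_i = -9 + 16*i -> [-9, 7, 23, 39, 55]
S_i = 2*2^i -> [2, 4, 8, 16, 32]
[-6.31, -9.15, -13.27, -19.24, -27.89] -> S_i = -6.31*1.45^i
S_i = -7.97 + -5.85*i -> [-7.97, -13.82, -19.67, -25.52, -31.37]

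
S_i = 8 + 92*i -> [8, 100, 192, 284, 376]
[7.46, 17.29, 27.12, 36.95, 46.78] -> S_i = 7.46 + 9.83*i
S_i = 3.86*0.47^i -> [3.86, 1.81, 0.85, 0.4, 0.19]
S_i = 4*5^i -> [4, 20, 100, 500, 2500]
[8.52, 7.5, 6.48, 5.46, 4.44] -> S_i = 8.52 + -1.02*i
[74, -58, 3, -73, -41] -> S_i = Random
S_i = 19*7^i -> [19, 133, 931, 6517, 45619]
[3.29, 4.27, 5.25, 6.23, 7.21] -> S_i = 3.29 + 0.98*i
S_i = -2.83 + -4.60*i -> [-2.83, -7.43, -12.03, -16.63, -21.23]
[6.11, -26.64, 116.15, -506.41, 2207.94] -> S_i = 6.11*(-4.36)^i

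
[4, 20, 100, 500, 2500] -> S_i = 4*5^i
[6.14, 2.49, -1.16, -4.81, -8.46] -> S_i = 6.14 + -3.65*i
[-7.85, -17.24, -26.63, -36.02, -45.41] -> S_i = -7.85 + -9.39*i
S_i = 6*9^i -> [6, 54, 486, 4374, 39366]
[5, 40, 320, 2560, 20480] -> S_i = 5*8^i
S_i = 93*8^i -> [93, 744, 5952, 47616, 380928]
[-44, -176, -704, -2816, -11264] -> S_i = -44*4^i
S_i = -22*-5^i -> [-22, 110, -550, 2750, -13750]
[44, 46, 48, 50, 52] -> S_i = 44 + 2*i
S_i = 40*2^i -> [40, 80, 160, 320, 640]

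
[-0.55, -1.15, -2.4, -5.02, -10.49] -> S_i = -0.55*2.09^i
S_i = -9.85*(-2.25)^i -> [-9.85, 22.16, -49.87, 112.2, -252.44]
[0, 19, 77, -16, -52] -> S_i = Random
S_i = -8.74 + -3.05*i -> [-8.74, -11.79, -14.84, -17.89, -20.94]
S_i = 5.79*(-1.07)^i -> [5.79, -6.2, 6.63, -7.09, 7.59]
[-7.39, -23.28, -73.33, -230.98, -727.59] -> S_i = -7.39*3.15^i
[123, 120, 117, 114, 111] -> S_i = 123 + -3*i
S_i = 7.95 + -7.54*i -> [7.95, 0.41, -7.13, -14.67, -22.21]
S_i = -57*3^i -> [-57, -171, -513, -1539, -4617]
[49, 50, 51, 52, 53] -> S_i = 49 + 1*i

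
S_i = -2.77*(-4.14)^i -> [-2.77, 11.47, -47.48, 196.55, -813.73]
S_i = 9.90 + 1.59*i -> [9.9, 11.49, 13.08, 14.67, 16.26]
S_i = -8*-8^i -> [-8, 64, -512, 4096, -32768]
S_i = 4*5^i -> [4, 20, 100, 500, 2500]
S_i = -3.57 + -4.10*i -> [-3.57, -7.67, -11.77, -15.87, -19.97]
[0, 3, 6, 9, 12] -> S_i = 0 + 3*i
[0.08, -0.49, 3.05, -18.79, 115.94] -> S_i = 0.08*(-6.17)^i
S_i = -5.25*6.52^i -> [-5.25, -34.23, -223.18, -1455.13, -9487.45]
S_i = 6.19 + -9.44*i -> [6.19, -3.25, -12.69, -22.13, -31.57]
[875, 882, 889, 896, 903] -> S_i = 875 + 7*i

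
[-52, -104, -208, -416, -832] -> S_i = -52*2^i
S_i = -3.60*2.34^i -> [-3.6, -8.42, -19.71, -46.13, -107.94]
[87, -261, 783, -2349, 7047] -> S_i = 87*-3^i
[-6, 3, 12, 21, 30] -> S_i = -6 + 9*i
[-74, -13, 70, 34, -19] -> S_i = Random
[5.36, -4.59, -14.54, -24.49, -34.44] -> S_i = 5.36 + -9.95*i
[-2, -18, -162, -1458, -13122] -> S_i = -2*9^i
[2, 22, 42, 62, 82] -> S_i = 2 + 20*i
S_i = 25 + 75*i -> [25, 100, 175, 250, 325]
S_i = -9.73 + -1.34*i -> [-9.73, -11.07, -12.41, -13.75, -15.09]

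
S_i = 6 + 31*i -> [6, 37, 68, 99, 130]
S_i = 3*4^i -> [3, 12, 48, 192, 768]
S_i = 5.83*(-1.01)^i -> [5.83, -5.89, 5.95, -6.01, 6.07]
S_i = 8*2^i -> [8, 16, 32, 64, 128]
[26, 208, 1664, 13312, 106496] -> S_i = 26*8^i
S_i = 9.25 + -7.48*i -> [9.25, 1.77, -5.71, -13.19, -20.67]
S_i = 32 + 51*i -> [32, 83, 134, 185, 236]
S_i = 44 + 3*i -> [44, 47, 50, 53, 56]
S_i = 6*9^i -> [6, 54, 486, 4374, 39366]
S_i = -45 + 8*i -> [-45, -37, -29, -21, -13]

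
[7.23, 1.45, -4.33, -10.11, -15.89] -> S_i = 7.23 + -5.78*i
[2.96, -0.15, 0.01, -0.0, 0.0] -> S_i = 2.96*(-0.05)^i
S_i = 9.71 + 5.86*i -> [9.71, 15.57, 21.43, 27.29, 33.15]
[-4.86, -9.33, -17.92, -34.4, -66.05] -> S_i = -4.86*1.92^i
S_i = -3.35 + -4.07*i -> [-3.35, -7.42, -11.49, -15.56, -19.63]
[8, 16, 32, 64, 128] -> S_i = 8*2^i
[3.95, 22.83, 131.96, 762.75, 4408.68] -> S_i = 3.95*5.78^i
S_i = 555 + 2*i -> [555, 557, 559, 561, 563]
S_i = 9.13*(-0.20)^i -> [9.13, -1.83, 0.37, -0.07, 0.01]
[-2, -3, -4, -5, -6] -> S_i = -2 + -1*i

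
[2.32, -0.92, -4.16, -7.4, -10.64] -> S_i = 2.32 + -3.24*i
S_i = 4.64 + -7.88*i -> [4.64, -3.24, -11.12, -19.0, -26.88]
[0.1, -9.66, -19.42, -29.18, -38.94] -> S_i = 0.10 + -9.76*i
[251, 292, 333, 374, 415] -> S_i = 251 + 41*i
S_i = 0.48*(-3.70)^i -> [0.48, -1.78, 6.57, -24.31, 89.96]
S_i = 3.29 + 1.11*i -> [3.29, 4.4, 5.51, 6.62, 7.73]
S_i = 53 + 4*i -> [53, 57, 61, 65, 69]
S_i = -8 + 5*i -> [-8, -3, 2, 7, 12]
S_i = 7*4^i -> [7, 28, 112, 448, 1792]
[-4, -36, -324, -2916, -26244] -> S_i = -4*9^i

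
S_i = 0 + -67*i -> [0, -67, -134, -201, -268]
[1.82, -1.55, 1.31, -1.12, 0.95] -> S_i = 1.82*(-0.85)^i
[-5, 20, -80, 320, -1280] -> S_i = -5*-4^i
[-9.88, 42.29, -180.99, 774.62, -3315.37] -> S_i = -9.88*(-4.28)^i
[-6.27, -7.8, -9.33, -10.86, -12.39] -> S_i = -6.27 + -1.53*i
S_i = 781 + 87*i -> [781, 868, 955, 1042, 1129]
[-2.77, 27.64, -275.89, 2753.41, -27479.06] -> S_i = -2.77*(-9.98)^i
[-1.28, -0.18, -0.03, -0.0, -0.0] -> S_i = -1.28*0.14^i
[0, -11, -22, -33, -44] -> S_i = 0 + -11*i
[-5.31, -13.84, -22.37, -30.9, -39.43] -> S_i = -5.31 + -8.53*i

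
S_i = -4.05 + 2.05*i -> [-4.05, -2.0, 0.05, 2.1, 4.15]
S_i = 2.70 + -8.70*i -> [2.7, -6.0, -14.7, -23.4, -32.1]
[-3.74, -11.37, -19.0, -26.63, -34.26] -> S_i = -3.74 + -7.63*i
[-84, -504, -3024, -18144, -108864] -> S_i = -84*6^i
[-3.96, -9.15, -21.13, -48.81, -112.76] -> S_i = -3.96*2.31^i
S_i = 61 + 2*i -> [61, 63, 65, 67, 69]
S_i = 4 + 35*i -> [4, 39, 74, 109, 144]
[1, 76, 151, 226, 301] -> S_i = 1 + 75*i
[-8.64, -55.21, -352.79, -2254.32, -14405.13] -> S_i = -8.64*6.39^i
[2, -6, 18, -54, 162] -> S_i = 2*-3^i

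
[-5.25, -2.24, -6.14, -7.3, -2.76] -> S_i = Random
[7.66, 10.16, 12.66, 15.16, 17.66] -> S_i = 7.66 + 2.50*i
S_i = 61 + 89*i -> [61, 150, 239, 328, 417]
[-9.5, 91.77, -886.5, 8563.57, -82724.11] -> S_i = -9.50*(-9.66)^i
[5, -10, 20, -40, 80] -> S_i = 5*-2^i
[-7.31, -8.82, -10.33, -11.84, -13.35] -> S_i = -7.31 + -1.51*i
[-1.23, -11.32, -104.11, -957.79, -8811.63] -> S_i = -1.23*9.20^i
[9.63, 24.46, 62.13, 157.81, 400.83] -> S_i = 9.63*2.54^i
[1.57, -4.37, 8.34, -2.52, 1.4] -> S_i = Random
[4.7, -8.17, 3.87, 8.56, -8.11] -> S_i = Random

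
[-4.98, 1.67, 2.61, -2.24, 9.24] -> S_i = Random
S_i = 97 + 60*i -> [97, 157, 217, 277, 337]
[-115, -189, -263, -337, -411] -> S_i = -115 + -74*i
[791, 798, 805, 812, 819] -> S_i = 791 + 7*i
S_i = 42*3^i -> [42, 126, 378, 1134, 3402]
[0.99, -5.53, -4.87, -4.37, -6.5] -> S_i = Random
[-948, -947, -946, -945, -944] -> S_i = -948 + 1*i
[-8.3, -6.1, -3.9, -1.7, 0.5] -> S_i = -8.30 + 2.20*i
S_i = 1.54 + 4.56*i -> [1.54, 6.1, 10.66, 15.22, 19.78]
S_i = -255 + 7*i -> [-255, -248, -241, -234, -227]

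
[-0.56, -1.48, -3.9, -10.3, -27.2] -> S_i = -0.56*2.64^i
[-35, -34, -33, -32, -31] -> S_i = -35 + 1*i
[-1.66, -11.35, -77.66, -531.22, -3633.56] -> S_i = -1.66*6.84^i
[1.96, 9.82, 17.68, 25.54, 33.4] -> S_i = 1.96 + 7.86*i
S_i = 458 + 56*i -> [458, 514, 570, 626, 682]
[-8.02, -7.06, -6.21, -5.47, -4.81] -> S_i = -8.02*0.88^i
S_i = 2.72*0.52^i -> [2.72, 1.41, 0.74, 0.38, 0.2]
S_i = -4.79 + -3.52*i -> [-4.79, -8.31, -11.83, -15.35, -18.87]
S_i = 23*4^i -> [23, 92, 368, 1472, 5888]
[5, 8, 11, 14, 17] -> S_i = 5 + 3*i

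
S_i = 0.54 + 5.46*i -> [0.54, 6.0, 11.46, 16.92, 22.38]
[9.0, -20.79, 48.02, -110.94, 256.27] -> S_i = 9.00*(-2.31)^i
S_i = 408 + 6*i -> [408, 414, 420, 426, 432]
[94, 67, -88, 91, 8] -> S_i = Random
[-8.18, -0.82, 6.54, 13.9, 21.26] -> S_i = -8.18 + 7.36*i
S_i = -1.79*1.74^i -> [-1.79, -3.11, -5.42, -9.43, -16.41]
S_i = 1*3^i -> [1, 3, 9, 27, 81]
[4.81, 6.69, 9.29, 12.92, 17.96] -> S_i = 4.81*1.39^i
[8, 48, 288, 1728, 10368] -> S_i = 8*6^i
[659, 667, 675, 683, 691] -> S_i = 659 + 8*i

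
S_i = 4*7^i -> [4, 28, 196, 1372, 9604]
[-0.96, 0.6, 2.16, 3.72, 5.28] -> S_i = -0.96 + 1.56*i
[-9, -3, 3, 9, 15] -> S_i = -9 + 6*i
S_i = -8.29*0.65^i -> [-8.29, -5.39, -3.5, -2.28, -1.48]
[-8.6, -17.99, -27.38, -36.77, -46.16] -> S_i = -8.60 + -9.39*i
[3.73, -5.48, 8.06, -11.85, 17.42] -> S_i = 3.73*(-1.47)^i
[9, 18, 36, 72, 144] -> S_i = 9*2^i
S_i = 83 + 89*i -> [83, 172, 261, 350, 439]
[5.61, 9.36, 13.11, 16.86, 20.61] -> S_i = 5.61 + 3.75*i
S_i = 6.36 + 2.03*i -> [6.36, 8.39, 10.42, 12.45, 14.48]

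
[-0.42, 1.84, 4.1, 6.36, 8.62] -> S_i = -0.42 + 2.26*i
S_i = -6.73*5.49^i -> [-6.73, -36.95, -202.84, -1113.61, -6113.7]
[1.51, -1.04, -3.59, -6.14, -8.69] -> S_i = 1.51 + -2.55*i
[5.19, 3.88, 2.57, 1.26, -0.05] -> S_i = 5.19 + -1.31*i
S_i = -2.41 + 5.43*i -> [-2.41, 3.02, 8.45, 13.88, 19.31]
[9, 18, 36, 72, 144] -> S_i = 9*2^i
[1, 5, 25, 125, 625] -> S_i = 1*5^i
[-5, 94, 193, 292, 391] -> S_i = -5 + 99*i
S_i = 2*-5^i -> [2, -10, 50, -250, 1250]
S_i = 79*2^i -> [79, 158, 316, 632, 1264]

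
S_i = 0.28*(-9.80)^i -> [0.28, -2.74, 26.89, -263.53, 2582.63]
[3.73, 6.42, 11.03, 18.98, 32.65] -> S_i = 3.73*1.72^i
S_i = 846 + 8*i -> [846, 854, 862, 870, 878]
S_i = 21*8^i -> [21, 168, 1344, 10752, 86016]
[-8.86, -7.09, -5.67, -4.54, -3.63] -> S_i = -8.86*0.80^i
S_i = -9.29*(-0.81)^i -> [-9.29, 7.52, -6.1, 4.94, -4.0]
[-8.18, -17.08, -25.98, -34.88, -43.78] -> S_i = -8.18 + -8.90*i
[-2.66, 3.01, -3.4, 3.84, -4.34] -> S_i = -2.66*(-1.13)^i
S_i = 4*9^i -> [4, 36, 324, 2916, 26244]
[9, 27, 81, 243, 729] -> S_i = 9*3^i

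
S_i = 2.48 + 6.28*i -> [2.48, 8.76, 15.04, 21.32, 27.6]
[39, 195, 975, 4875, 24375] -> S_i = 39*5^i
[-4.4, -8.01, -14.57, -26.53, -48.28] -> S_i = -4.40*1.82^i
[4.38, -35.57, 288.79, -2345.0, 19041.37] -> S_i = 4.38*(-8.12)^i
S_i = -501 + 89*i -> [-501, -412, -323, -234, -145]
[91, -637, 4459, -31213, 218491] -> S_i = 91*-7^i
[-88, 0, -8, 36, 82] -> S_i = Random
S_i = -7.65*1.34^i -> [-7.65, -10.25, -13.74, -18.41, -24.66]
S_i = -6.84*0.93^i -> [-6.84, -6.36, -5.92, -5.5, -5.12]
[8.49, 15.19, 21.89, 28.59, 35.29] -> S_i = 8.49 + 6.70*i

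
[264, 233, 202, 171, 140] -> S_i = 264 + -31*i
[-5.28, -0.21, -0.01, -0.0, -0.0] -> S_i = -5.28*0.04^i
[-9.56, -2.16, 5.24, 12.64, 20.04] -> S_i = -9.56 + 7.40*i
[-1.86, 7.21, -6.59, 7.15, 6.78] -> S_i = Random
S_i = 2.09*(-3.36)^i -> [2.09, -7.02, 23.6, -79.28, 266.38]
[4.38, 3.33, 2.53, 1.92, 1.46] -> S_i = 4.38*0.76^i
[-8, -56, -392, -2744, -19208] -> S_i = -8*7^i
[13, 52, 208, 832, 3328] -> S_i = 13*4^i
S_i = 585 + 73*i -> [585, 658, 731, 804, 877]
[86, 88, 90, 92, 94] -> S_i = 86 + 2*i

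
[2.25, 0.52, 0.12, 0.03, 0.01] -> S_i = 2.25*0.23^i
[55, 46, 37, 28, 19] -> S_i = 55 + -9*i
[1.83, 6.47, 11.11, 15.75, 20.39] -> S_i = 1.83 + 4.64*i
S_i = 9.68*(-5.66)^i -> [9.68, -54.79, 310.1, -1755.19, 9934.39]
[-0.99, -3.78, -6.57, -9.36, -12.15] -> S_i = -0.99 + -2.79*i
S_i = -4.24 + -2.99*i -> [-4.24, -7.23, -10.22, -13.21, -16.2]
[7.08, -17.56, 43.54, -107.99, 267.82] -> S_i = 7.08*(-2.48)^i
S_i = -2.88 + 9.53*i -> [-2.88, 6.65, 16.18, 25.71, 35.24]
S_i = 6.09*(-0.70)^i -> [6.09, -4.26, 2.98, -2.09, 1.46]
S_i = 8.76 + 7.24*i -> [8.76, 16.0, 23.24, 30.48, 37.72]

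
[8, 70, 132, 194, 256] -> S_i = 8 + 62*i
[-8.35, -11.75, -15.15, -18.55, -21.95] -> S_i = -8.35 + -3.40*i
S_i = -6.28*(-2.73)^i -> [-6.28, 17.14, -46.8, 127.78, -348.83]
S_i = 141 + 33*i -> [141, 174, 207, 240, 273]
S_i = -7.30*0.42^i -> [-7.3, -3.07, -1.29, -0.54, -0.23]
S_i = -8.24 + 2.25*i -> [-8.24, -5.99, -3.74, -1.49, 0.76]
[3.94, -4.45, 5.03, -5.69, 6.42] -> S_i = 3.94*(-1.13)^i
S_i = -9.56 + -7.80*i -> [-9.56, -17.36, -25.16, -32.96, -40.76]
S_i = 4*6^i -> [4, 24, 144, 864, 5184]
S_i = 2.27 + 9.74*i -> [2.27, 12.01, 21.75, 31.49, 41.23]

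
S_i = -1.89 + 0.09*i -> [-1.89, -1.8, -1.71, -1.62, -1.53]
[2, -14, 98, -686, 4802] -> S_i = 2*-7^i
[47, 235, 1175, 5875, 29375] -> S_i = 47*5^i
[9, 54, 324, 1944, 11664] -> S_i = 9*6^i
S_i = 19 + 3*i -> [19, 22, 25, 28, 31]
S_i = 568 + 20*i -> [568, 588, 608, 628, 648]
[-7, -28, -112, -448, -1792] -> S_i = -7*4^i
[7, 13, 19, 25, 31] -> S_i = 7 + 6*i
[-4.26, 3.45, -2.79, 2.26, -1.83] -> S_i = -4.26*(-0.81)^i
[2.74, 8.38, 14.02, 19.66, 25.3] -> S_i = 2.74 + 5.64*i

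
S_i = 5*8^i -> [5, 40, 320, 2560, 20480]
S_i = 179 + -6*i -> [179, 173, 167, 161, 155]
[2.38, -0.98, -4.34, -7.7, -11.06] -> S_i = 2.38 + -3.36*i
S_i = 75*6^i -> [75, 450, 2700, 16200, 97200]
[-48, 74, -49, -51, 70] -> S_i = Random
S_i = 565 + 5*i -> [565, 570, 575, 580, 585]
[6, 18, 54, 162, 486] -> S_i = 6*3^i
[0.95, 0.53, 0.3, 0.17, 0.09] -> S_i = 0.95*0.56^i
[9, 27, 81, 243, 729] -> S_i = 9*3^i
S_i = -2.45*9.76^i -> [-2.45, -23.91, -233.38, -2277.8, -22231.33]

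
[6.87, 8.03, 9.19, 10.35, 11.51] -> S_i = 6.87 + 1.16*i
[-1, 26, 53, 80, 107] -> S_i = -1 + 27*i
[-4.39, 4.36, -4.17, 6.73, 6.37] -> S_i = Random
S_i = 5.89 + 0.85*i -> [5.89, 6.74, 7.59, 8.44, 9.29]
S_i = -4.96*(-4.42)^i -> [-4.96, 21.92, -96.9, 428.3, -1893.09]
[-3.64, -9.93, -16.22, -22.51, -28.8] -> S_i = -3.64 + -6.29*i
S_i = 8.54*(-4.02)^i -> [8.54, -34.33, 138.01, -554.8, 2230.29]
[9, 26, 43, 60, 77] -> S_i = 9 + 17*i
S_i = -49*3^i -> [-49, -147, -441, -1323, -3969]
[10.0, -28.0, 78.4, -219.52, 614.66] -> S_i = 10.00*(-2.80)^i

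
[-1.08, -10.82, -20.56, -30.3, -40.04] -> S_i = -1.08 + -9.74*i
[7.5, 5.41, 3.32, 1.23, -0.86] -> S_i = 7.50 + -2.09*i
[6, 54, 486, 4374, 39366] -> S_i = 6*9^i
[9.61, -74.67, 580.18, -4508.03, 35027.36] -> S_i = 9.61*(-7.77)^i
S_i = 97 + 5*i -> [97, 102, 107, 112, 117]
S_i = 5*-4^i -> [5, -20, 80, -320, 1280]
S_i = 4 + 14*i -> [4, 18, 32, 46, 60]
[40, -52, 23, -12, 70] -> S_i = Random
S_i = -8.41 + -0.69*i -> [-8.41, -9.1, -9.79, -10.48, -11.17]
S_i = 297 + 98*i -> [297, 395, 493, 591, 689]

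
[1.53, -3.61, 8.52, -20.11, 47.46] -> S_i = 1.53*(-2.36)^i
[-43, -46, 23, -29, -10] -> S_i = Random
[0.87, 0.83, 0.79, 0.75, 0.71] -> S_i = 0.87*0.95^i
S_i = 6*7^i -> [6, 42, 294, 2058, 14406]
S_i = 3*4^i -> [3, 12, 48, 192, 768]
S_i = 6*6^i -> [6, 36, 216, 1296, 7776]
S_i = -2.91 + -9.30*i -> [-2.91, -12.21, -21.51, -30.81, -40.11]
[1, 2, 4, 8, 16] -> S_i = 1*2^i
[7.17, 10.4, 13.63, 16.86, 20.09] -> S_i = 7.17 + 3.23*i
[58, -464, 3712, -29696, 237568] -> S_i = 58*-8^i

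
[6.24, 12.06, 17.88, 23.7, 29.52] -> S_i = 6.24 + 5.82*i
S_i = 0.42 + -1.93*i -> [0.42, -1.51, -3.44, -5.37, -7.3]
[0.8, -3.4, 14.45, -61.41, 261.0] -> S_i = 0.80*(-4.25)^i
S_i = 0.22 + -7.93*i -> [0.22, -7.71, -15.64, -23.57, -31.5]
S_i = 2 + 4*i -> [2, 6, 10, 14, 18]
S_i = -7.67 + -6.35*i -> [-7.67, -14.02, -20.37, -26.72, -33.07]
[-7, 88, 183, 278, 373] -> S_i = -7 + 95*i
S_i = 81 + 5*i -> [81, 86, 91, 96, 101]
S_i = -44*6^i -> [-44, -264, -1584, -9504, -57024]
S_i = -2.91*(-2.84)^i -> [-2.91, 8.26, -23.47, 66.66, -189.31]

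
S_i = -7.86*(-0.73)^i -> [-7.86, 5.74, -4.19, 3.06, -2.23]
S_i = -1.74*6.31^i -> [-1.74, -10.98, -69.28, -437.16, -2758.46]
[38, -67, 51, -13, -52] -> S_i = Random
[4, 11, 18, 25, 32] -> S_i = 4 + 7*i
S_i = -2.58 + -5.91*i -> [-2.58, -8.49, -14.4, -20.31, -26.22]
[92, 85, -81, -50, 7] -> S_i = Random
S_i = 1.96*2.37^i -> [1.96, 4.65, 11.01, 26.09, 61.84]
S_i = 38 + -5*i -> [38, 33, 28, 23, 18]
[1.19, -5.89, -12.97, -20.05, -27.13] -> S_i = 1.19 + -7.08*i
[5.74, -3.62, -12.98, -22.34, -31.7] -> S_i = 5.74 + -9.36*i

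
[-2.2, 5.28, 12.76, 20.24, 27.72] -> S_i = -2.20 + 7.48*i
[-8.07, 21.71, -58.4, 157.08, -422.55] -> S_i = -8.07*(-2.69)^i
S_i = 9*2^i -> [9, 18, 36, 72, 144]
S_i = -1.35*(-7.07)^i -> [-1.35, 9.54, -67.48, 477.08, -3372.96]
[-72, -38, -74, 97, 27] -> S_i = Random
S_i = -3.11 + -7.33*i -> [-3.11, -10.44, -17.77, -25.1, -32.43]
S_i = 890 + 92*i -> [890, 982, 1074, 1166, 1258]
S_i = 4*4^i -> [4, 16, 64, 256, 1024]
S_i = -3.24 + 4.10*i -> [-3.24, 0.86, 4.96, 9.06, 13.16]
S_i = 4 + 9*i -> [4, 13, 22, 31, 40]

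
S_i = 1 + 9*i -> [1, 10, 19, 28, 37]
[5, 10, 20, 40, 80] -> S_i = 5*2^i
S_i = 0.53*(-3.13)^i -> [0.53, -1.66, 5.19, -16.25, 50.87]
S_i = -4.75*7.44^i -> [-4.75, -35.34, -262.93, -1956.2, -14554.1]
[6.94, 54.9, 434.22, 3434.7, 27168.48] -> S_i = 6.94*7.91^i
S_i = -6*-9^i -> [-6, 54, -486, 4374, -39366]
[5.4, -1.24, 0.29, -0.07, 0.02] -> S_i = 5.40*(-0.23)^i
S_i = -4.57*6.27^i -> [-4.57, -28.65, -179.66, -1126.47, -7062.95]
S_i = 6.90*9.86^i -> [6.9, 68.03, 670.82, 6614.24, 65216.39]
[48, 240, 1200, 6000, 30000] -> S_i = 48*5^i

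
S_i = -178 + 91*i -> [-178, -87, 4, 95, 186]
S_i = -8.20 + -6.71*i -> [-8.2, -14.91, -21.62, -28.33, -35.04]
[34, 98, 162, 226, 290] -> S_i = 34 + 64*i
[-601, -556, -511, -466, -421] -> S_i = -601 + 45*i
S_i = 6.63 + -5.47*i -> [6.63, 1.16, -4.31, -9.78, -15.25]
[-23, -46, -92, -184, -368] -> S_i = -23*2^i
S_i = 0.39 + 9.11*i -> [0.39, 9.5, 18.61, 27.72, 36.83]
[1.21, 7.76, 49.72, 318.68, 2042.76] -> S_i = 1.21*6.41^i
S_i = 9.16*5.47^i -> [9.16, 50.11, 274.08, 1499.19, 8200.58]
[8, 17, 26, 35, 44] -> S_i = 8 + 9*i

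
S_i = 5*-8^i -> [5, -40, 320, -2560, 20480]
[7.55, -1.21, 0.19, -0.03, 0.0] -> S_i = 7.55*(-0.16)^i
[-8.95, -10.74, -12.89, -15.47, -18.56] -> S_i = -8.95*1.20^i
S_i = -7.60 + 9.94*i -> [-7.6, 2.34, 12.28, 22.22, 32.16]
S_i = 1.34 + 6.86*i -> [1.34, 8.2, 15.06, 21.92, 28.78]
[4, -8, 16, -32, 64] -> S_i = 4*-2^i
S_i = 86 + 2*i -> [86, 88, 90, 92, 94]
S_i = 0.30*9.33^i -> [0.3, 2.8, 26.11, 243.65, 2273.25]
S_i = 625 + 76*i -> [625, 701, 777, 853, 929]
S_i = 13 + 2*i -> [13, 15, 17, 19, 21]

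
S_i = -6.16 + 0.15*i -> [-6.16, -6.01, -5.86, -5.71, -5.56]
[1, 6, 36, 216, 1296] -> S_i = 1*6^i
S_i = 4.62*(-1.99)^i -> [4.62, -9.19, 18.3, -36.41, 72.45]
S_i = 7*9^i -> [7, 63, 567, 5103, 45927]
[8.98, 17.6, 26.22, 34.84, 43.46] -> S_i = 8.98 + 8.62*i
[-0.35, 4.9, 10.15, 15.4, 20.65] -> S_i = -0.35 + 5.25*i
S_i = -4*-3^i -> [-4, 12, -36, 108, -324]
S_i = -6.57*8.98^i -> [-6.57, -59.0, -529.81, -4757.67, -42723.88]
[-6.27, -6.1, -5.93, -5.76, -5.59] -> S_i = -6.27 + 0.17*i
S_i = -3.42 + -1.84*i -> [-3.42, -5.26, -7.1, -8.94, -10.78]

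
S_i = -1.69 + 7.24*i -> [-1.69, 5.55, 12.79, 20.03, 27.27]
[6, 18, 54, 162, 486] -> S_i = 6*3^i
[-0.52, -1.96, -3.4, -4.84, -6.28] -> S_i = -0.52 + -1.44*i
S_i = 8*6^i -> [8, 48, 288, 1728, 10368]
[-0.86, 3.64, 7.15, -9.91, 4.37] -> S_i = Random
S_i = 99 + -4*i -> [99, 95, 91, 87, 83]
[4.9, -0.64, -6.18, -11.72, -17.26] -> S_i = 4.90 + -5.54*i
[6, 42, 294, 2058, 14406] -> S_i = 6*7^i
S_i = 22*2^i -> [22, 44, 88, 176, 352]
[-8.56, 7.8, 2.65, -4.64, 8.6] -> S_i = Random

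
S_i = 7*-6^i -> [7, -42, 252, -1512, 9072]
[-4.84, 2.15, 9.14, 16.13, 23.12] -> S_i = -4.84 + 6.99*i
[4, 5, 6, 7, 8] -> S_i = 4 + 1*i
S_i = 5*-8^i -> [5, -40, 320, -2560, 20480]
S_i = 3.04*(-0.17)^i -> [3.04, -0.52, 0.09, -0.01, 0.0]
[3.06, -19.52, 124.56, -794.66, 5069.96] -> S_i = 3.06*(-6.38)^i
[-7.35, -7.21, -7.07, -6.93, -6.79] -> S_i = -7.35 + 0.14*i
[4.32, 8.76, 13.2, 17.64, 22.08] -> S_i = 4.32 + 4.44*i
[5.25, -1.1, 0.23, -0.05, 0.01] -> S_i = 5.25*(-0.21)^i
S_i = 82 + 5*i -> [82, 87, 92, 97, 102]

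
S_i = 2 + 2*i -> [2, 4, 6, 8, 10]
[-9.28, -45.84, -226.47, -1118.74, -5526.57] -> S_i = -9.28*4.94^i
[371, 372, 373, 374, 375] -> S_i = 371 + 1*i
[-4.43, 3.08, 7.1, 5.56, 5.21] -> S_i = Random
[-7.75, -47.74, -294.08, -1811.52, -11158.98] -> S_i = -7.75*6.16^i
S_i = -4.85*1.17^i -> [-4.85, -5.67, -6.64, -7.77, -9.09]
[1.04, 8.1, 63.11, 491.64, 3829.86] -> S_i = 1.04*7.79^i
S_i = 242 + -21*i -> [242, 221, 200, 179, 158]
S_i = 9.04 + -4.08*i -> [9.04, 4.96, 0.88, -3.2, -7.28]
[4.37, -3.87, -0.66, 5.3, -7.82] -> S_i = Random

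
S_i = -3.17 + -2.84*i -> [-3.17, -6.01, -8.85, -11.69, -14.53]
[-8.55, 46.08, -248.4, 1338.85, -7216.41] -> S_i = -8.55*(-5.39)^i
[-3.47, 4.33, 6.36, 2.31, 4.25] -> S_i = Random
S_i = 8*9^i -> [8, 72, 648, 5832, 52488]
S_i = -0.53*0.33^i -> [-0.53, -0.17, -0.06, -0.02, -0.01]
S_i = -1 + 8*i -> [-1, 7, 15, 23, 31]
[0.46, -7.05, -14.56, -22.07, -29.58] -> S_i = 0.46 + -7.51*i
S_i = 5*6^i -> [5, 30, 180, 1080, 6480]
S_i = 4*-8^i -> [4, -32, 256, -2048, 16384]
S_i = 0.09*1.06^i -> [0.09, 0.1, 0.1, 0.11, 0.11]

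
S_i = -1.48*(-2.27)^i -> [-1.48, 3.36, -7.63, 17.31, -39.3]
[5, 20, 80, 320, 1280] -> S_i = 5*4^i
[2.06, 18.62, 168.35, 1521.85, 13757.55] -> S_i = 2.06*9.04^i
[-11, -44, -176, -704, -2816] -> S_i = -11*4^i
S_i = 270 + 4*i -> [270, 274, 278, 282, 286]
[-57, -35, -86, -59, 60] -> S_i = Random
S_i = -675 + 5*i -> [-675, -670, -665, -660, -655]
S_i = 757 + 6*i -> [757, 763, 769, 775, 781]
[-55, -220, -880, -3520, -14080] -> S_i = -55*4^i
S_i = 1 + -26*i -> [1, -25, -51, -77, -103]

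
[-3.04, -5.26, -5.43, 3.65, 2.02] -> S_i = Random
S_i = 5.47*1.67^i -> [5.47, 9.13, 15.26, 25.48, 42.55]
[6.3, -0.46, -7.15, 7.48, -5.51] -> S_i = Random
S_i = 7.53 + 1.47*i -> [7.53, 9.0, 10.47, 11.94, 13.41]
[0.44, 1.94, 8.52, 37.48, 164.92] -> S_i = 0.44*4.40^i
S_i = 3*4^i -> [3, 12, 48, 192, 768]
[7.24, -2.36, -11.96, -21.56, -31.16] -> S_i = 7.24 + -9.60*i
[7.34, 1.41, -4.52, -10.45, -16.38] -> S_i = 7.34 + -5.93*i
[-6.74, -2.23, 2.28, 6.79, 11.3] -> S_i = -6.74 + 4.51*i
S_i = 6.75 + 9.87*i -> [6.75, 16.62, 26.49, 36.36, 46.23]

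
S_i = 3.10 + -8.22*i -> [3.1, -5.12, -13.34, -21.56, -29.78]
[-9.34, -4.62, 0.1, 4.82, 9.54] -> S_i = -9.34 + 4.72*i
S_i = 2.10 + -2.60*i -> [2.1, -0.5, -3.1, -5.7, -8.3]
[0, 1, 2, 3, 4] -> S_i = 0 + 1*i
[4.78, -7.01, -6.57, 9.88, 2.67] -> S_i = Random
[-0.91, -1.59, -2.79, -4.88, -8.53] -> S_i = -0.91*1.75^i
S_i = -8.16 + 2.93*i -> [-8.16, -5.23, -2.3, 0.63, 3.56]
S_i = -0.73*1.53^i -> [-0.73, -1.12, -1.71, -2.61, -4.0]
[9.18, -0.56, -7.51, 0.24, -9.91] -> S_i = Random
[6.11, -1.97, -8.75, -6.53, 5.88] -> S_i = Random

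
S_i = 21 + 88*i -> [21, 109, 197, 285, 373]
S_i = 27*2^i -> [27, 54, 108, 216, 432]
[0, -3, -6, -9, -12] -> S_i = 0 + -3*i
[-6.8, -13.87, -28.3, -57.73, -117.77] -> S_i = -6.80*2.04^i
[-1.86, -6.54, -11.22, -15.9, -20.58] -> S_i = -1.86 + -4.68*i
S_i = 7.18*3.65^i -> [7.18, 26.21, 95.66, 349.14, 1274.37]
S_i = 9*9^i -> [9, 81, 729, 6561, 59049]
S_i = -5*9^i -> [-5, -45, -405, -3645, -32805]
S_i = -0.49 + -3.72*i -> [-0.49, -4.21, -7.93, -11.65, -15.37]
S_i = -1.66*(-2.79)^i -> [-1.66, 4.63, -12.92, 36.05, -100.58]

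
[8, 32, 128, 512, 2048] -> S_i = 8*4^i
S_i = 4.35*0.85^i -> [4.35, 3.7, 3.14, 2.67, 2.27]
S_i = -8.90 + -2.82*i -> [-8.9, -11.72, -14.54, -17.36, -20.18]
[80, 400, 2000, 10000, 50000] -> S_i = 80*5^i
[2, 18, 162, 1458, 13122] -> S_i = 2*9^i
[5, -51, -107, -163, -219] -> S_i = 5 + -56*i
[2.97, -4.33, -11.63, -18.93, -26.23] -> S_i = 2.97 + -7.30*i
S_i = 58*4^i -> [58, 232, 928, 3712, 14848]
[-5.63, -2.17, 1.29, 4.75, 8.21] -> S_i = -5.63 + 3.46*i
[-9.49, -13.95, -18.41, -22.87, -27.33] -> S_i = -9.49 + -4.46*i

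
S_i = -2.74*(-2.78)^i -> [-2.74, 7.62, -21.18, 58.87, -163.66]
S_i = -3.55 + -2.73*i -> [-3.55, -6.28, -9.01, -11.74, -14.47]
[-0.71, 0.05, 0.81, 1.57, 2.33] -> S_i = -0.71 + 0.76*i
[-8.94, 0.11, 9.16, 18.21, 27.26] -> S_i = -8.94 + 9.05*i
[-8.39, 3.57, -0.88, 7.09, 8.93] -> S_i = Random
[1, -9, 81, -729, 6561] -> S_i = 1*-9^i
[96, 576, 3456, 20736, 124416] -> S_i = 96*6^i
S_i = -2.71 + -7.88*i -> [-2.71, -10.59, -18.47, -26.35, -34.23]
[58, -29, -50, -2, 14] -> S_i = Random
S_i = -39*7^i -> [-39, -273, -1911, -13377, -93639]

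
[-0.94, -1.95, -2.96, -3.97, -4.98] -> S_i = -0.94 + -1.01*i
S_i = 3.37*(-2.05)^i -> [3.37, -6.91, 14.16, -29.03, 59.52]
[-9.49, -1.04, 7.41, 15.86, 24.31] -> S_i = -9.49 + 8.45*i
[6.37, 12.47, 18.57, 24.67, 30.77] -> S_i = 6.37 + 6.10*i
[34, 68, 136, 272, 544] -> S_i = 34*2^i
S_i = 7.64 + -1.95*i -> [7.64, 5.69, 3.74, 1.79, -0.16]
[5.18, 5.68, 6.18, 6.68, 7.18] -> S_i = 5.18 + 0.50*i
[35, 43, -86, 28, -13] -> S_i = Random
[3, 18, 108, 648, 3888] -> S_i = 3*6^i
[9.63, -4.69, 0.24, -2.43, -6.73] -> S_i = Random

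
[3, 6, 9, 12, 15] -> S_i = 3 + 3*i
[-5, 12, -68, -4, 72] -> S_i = Random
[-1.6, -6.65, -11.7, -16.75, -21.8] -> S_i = -1.60 + -5.05*i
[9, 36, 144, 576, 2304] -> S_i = 9*4^i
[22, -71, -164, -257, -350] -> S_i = 22 + -93*i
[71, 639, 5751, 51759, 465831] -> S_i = 71*9^i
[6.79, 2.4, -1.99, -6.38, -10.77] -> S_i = 6.79 + -4.39*i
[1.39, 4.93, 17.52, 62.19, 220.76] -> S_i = 1.39*3.55^i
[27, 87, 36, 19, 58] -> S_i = Random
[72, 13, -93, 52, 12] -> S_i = Random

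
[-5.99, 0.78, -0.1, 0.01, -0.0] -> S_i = -5.99*(-0.13)^i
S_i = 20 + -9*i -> [20, 11, 2, -7, -16]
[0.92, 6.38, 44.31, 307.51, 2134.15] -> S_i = 0.92*6.94^i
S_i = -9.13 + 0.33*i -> [-9.13, -8.8, -8.47, -8.14, -7.81]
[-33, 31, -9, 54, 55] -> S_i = Random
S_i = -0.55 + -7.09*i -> [-0.55, -7.64, -14.73, -21.82, -28.91]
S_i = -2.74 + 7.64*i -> [-2.74, 4.9, 12.54, 20.18, 27.82]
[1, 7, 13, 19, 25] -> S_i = 1 + 6*i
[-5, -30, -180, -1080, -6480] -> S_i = -5*6^i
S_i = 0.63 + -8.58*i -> [0.63, -7.95, -16.53, -25.11, -33.69]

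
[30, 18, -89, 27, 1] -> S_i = Random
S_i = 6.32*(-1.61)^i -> [6.32, -10.18, 16.38, -26.38, 42.46]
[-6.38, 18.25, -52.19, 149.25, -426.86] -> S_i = -6.38*(-2.86)^i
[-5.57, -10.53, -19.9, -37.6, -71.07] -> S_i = -5.57*1.89^i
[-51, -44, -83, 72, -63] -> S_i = Random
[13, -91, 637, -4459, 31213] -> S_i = 13*-7^i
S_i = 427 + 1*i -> [427, 428, 429, 430, 431]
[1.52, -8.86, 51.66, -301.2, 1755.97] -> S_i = 1.52*(-5.83)^i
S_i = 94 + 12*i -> [94, 106, 118, 130, 142]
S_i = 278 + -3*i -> [278, 275, 272, 269, 266]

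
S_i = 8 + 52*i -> [8, 60, 112, 164, 216]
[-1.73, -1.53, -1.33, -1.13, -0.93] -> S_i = -1.73 + 0.20*i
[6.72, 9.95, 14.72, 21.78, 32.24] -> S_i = 6.72*1.48^i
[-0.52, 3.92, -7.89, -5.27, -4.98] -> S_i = Random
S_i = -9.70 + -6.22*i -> [-9.7, -15.92, -22.14, -28.36, -34.58]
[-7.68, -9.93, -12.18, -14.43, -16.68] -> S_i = -7.68 + -2.25*i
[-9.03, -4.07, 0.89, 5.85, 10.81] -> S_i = -9.03 + 4.96*i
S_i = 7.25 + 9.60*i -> [7.25, 16.85, 26.45, 36.05, 45.65]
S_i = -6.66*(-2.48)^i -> [-6.66, 16.52, -40.96, 101.58, -251.93]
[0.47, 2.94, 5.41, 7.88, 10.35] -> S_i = 0.47 + 2.47*i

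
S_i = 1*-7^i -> [1, -7, 49, -343, 2401]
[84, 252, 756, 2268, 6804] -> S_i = 84*3^i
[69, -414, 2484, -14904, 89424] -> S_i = 69*-6^i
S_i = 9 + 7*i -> [9, 16, 23, 30, 37]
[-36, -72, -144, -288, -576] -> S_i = -36*2^i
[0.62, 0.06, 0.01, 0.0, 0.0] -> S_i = 0.62*0.09^i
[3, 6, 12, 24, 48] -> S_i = 3*2^i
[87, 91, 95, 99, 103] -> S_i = 87 + 4*i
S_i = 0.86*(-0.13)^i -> [0.86, -0.11, 0.01, -0.0, 0.0]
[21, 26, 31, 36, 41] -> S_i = 21 + 5*i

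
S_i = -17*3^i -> [-17, -51, -153, -459, -1377]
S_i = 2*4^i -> [2, 8, 32, 128, 512]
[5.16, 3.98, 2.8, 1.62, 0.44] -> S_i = 5.16 + -1.18*i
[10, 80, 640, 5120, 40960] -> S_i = 10*8^i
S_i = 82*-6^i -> [82, -492, 2952, -17712, 106272]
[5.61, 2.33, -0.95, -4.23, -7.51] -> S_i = 5.61 + -3.28*i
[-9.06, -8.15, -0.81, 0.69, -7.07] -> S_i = Random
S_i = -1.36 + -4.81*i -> [-1.36, -6.17, -10.98, -15.79, -20.6]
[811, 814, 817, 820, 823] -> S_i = 811 + 3*i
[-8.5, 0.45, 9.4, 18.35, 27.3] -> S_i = -8.50 + 8.95*i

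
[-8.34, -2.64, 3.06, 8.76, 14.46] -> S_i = -8.34 + 5.70*i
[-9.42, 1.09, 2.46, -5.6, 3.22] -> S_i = Random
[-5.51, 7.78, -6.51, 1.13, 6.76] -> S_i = Random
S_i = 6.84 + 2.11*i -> [6.84, 8.95, 11.06, 13.17, 15.28]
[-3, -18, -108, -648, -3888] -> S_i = -3*6^i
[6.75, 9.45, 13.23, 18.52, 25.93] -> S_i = 6.75*1.40^i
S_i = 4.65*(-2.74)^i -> [4.65, -12.74, 34.91, -95.65, 262.09]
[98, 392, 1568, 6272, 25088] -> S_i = 98*4^i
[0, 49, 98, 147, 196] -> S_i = 0 + 49*i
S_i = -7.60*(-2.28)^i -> [-7.6, 17.33, -39.51, 90.08, -205.38]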